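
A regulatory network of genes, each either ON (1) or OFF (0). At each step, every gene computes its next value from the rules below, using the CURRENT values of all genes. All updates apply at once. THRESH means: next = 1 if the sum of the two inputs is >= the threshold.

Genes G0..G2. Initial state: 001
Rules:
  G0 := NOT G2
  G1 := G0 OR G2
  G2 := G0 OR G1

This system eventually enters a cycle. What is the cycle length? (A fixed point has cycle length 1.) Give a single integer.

Answer: 1

Derivation:
Step 0: 001
Step 1: G0=NOT G2=NOT 1=0 G1=G0|G2=0|1=1 G2=G0|G1=0|0=0 -> 010
Step 2: G0=NOT G2=NOT 0=1 G1=G0|G2=0|0=0 G2=G0|G1=0|1=1 -> 101
Step 3: G0=NOT G2=NOT 1=0 G1=G0|G2=1|1=1 G2=G0|G1=1|0=1 -> 011
Step 4: G0=NOT G2=NOT 1=0 G1=G0|G2=0|1=1 G2=G0|G1=0|1=1 -> 011
State from step 4 equals state from step 3 -> cycle length 1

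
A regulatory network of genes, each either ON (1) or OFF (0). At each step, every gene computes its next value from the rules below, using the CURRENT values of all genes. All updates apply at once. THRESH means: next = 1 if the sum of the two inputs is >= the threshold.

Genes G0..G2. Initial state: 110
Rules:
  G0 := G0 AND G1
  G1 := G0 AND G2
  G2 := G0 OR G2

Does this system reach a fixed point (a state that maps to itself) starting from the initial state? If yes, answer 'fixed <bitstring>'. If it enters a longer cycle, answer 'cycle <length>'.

Answer: fixed 001

Derivation:
Step 0: 110
Step 1: G0=G0&G1=1&1=1 G1=G0&G2=1&0=0 G2=G0|G2=1|0=1 -> 101
Step 2: G0=G0&G1=1&0=0 G1=G0&G2=1&1=1 G2=G0|G2=1|1=1 -> 011
Step 3: G0=G0&G1=0&1=0 G1=G0&G2=0&1=0 G2=G0|G2=0|1=1 -> 001
Step 4: G0=G0&G1=0&0=0 G1=G0&G2=0&1=0 G2=G0|G2=0|1=1 -> 001
Fixed point reached at step 3: 001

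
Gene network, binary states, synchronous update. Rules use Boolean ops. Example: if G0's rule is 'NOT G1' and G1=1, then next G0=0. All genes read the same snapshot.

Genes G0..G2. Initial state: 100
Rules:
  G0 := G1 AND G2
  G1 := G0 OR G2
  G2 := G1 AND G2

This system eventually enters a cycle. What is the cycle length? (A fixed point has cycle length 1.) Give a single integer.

Answer: 1

Derivation:
Step 0: 100
Step 1: G0=G1&G2=0&0=0 G1=G0|G2=1|0=1 G2=G1&G2=0&0=0 -> 010
Step 2: G0=G1&G2=1&0=0 G1=G0|G2=0|0=0 G2=G1&G2=1&0=0 -> 000
Step 3: G0=G1&G2=0&0=0 G1=G0|G2=0|0=0 G2=G1&G2=0&0=0 -> 000
State from step 3 equals state from step 2 -> cycle length 1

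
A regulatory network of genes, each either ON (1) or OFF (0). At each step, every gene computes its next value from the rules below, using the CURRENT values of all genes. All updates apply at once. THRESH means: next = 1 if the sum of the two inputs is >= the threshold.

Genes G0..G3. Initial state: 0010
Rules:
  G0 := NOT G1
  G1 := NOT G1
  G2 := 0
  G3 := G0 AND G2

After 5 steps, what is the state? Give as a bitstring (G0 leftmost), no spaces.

Step 1: G0=NOT G1=NOT 0=1 G1=NOT G1=NOT 0=1 G2=0(const) G3=G0&G2=0&1=0 -> 1100
Step 2: G0=NOT G1=NOT 1=0 G1=NOT G1=NOT 1=0 G2=0(const) G3=G0&G2=1&0=0 -> 0000
Step 3: G0=NOT G1=NOT 0=1 G1=NOT G1=NOT 0=1 G2=0(const) G3=G0&G2=0&0=0 -> 1100
Step 4: G0=NOT G1=NOT 1=0 G1=NOT G1=NOT 1=0 G2=0(const) G3=G0&G2=1&0=0 -> 0000
Step 5: G0=NOT G1=NOT 0=1 G1=NOT G1=NOT 0=1 G2=0(const) G3=G0&G2=0&0=0 -> 1100

1100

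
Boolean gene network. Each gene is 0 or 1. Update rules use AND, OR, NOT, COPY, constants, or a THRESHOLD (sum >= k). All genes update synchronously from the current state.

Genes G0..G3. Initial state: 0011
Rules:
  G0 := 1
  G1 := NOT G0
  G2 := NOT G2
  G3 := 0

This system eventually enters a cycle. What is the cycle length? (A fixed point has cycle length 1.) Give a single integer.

Step 0: 0011
Step 1: G0=1(const) G1=NOT G0=NOT 0=1 G2=NOT G2=NOT 1=0 G3=0(const) -> 1100
Step 2: G0=1(const) G1=NOT G0=NOT 1=0 G2=NOT G2=NOT 0=1 G3=0(const) -> 1010
Step 3: G0=1(const) G1=NOT G0=NOT 1=0 G2=NOT G2=NOT 1=0 G3=0(const) -> 1000
Step 4: G0=1(const) G1=NOT G0=NOT 1=0 G2=NOT G2=NOT 0=1 G3=0(const) -> 1010
State from step 4 equals state from step 2 -> cycle length 2

Answer: 2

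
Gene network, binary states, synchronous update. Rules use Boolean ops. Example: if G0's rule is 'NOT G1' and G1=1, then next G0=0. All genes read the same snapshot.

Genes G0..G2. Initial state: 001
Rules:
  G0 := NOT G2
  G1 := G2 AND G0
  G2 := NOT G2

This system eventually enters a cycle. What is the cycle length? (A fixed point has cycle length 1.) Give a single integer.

Step 0: 001
Step 1: G0=NOT G2=NOT 1=0 G1=G2&G0=1&0=0 G2=NOT G2=NOT 1=0 -> 000
Step 2: G0=NOT G2=NOT 0=1 G1=G2&G0=0&0=0 G2=NOT G2=NOT 0=1 -> 101
Step 3: G0=NOT G2=NOT 1=0 G1=G2&G0=1&1=1 G2=NOT G2=NOT 1=0 -> 010
Step 4: G0=NOT G2=NOT 0=1 G1=G2&G0=0&0=0 G2=NOT G2=NOT 0=1 -> 101
State from step 4 equals state from step 2 -> cycle length 2

Answer: 2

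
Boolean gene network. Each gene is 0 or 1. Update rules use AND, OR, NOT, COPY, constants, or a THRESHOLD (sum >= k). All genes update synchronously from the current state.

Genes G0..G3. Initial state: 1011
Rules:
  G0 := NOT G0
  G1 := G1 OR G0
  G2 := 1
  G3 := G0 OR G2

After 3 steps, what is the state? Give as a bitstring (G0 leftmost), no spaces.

Step 1: G0=NOT G0=NOT 1=0 G1=G1|G0=0|1=1 G2=1(const) G3=G0|G2=1|1=1 -> 0111
Step 2: G0=NOT G0=NOT 0=1 G1=G1|G0=1|0=1 G2=1(const) G3=G0|G2=0|1=1 -> 1111
Step 3: G0=NOT G0=NOT 1=0 G1=G1|G0=1|1=1 G2=1(const) G3=G0|G2=1|1=1 -> 0111

0111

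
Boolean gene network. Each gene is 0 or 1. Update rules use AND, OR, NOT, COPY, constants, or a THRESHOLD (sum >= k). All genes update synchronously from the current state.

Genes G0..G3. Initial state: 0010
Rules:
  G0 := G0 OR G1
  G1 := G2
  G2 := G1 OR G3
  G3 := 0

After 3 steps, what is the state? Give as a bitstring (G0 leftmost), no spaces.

Step 1: G0=G0|G1=0|0=0 G1=G2=1 G2=G1|G3=0|0=0 G3=0(const) -> 0100
Step 2: G0=G0|G1=0|1=1 G1=G2=0 G2=G1|G3=1|0=1 G3=0(const) -> 1010
Step 3: G0=G0|G1=1|0=1 G1=G2=1 G2=G1|G3=0|0=0 G3=0(const) -> 1100

1100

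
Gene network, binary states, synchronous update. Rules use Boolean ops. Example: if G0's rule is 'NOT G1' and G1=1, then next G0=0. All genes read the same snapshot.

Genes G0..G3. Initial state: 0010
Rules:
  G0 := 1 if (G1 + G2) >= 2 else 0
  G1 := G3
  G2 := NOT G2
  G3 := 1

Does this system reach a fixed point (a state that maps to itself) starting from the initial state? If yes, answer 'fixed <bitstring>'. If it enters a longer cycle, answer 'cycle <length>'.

Answer: cycle 2

Derivation:
Step 0: 0010
Step 1: G0=(0+1>=2)=0 G1=G3=0 G2=NOT G2=NOT 1=0 G3=1(const) -> 0001
Step 2: G0=(0+0>=2)=0 G1=G3=1 G2=NOT G2=NOT 0=1 G3=1(const) -> 0111
Step 3: G0=(1+1>=2)=1 G1=G3=1 G2=NOT G2=NOT 1=0 G3=1(const) -> 1101
Step 4: G0=(1+0>=2)=0 G1=G3=1 G2=NOT G2=NOT 0=1 G3=1(const) -> 0111
Cycle of length 2 starting at step 2 -> no fixed point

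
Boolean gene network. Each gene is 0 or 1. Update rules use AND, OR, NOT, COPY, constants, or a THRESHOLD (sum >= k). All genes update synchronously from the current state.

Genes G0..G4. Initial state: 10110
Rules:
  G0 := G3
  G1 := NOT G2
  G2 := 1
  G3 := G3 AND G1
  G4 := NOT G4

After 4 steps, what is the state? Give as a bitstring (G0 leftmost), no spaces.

Step 1: G0=G3=1 G1=NOT G2=NOT 1=0 G2=1(const) G3=G3&G1=1&0=0 G4=NOT G4=NOT 0=1 -> 10101
Step 2: G0=G3=0 G1=NOT G2=NOT 1=0 G2=1(const) G3=G3&G1=0&0=0 G4=NOT G4=NOT 1=0 -> 00100
Step 3: G0=G3=0 G1=NOT G2=NOT 1=0 G2=1(const) G3=G3&G1=0&0=0 G4=NOT G4=NOT 0=1 -> 00101
Step 4: G0=G3=0 G1=NOT G2=NOT 1=0 G2=1(const) G3=G3&G1=0&0=0 G4=NOT G4=NOT 1=0 -> 00100

00100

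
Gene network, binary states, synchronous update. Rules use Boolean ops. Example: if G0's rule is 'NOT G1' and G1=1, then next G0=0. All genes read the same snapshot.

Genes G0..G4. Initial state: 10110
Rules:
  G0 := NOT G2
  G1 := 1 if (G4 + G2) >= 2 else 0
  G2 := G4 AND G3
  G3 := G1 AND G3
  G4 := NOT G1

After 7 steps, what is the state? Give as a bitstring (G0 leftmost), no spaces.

Step 1: G0=NOT G2=NOT 1=0 G1=(0+1>=2)=0 G2=G4&G3=0&1=0 G3=G1&G3=0&1=0 G4=NOT G1=NOT 0=1 -> 00001
Step 2: G0=NOT G2=NOT 0=1 G1=(1+0>=2)=0 G2=G4&G3=1&0=0 G3=G1&G3=0&0=0 G4=NOT G1=NOT 0=1 -> 10001
Step 3: G0=NOT G2=NOT 0=1 G1=(1+0>=2)=0 G2=G4&G3=1&0=0 G3=G1&G3=0&0=0 G4=NOT G1=NOT 0=1 -> 10001
Step 4: G0=NOT G2=NOT 0=1 G1=(1+0>=2)=0 G2=G4&G3=1&0=0 G3=G1&G3=0&0=0 G4=NOT G1=NOT 0=1 -> 10001
Step 5: G0=NOT G2=NOT 0=1 G1=(1+0>=2)=0 G2=G4&G3=1&0=0 G3=G1&G3=0&0=0 G4=NOT G1=NOT 0=1 -> 10001
Step 6: G0=NOT G2=NOT 0=1 G1=(1+0>=2)=0 G2=G4&G3=1&0=0 G3=G1&G3=0&0=0 G4=NOT G1=NOT 0=1 -> 10001
Step 7: G0=NOT G2=NOT 0=1 G1=(1+0>=2)=0 G2=G4&G3=1&0=0 G3=G1&G3=0&0=0 G4=NOT G1=NOT 0=1 -> 10001

10001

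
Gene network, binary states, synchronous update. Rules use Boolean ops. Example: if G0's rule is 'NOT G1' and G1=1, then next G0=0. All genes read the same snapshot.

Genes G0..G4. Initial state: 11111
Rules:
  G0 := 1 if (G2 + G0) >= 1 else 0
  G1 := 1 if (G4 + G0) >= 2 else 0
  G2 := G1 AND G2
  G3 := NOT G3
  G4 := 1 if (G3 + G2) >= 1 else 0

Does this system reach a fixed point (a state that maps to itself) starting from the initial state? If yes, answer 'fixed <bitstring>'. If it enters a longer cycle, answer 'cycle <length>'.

Answer: cycle 2

Derivation:
Step 0: 11111
Step 1: G0=(1+1>=1)=1 G1=(1+1>=2)=1 G2=G1&G2=1&1=1 G3=NOT G3=NOT 1=0 G4=(1+1>=1)=1 -> 11101
Step 2: G0=(1+1>=1)=1 G1=(1+1>=2)=1 G2=G1&G2=1&1=1 G3=NOT G3=NOT 0=1 G4=(0+1>=1)=1 -> 11111
Cycle of length 2 starting at step 0 -> no fixed point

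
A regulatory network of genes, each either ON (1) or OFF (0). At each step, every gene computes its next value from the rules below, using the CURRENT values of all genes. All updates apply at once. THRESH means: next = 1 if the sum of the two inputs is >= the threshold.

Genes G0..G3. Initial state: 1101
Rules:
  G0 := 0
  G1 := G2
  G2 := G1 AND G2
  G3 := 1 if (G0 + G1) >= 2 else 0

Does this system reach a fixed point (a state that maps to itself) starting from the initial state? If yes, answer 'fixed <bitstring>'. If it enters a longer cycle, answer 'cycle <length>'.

Step 0: 1101
Step 1: G0=0(const) G1=G2=0 G2=G1&G2=1&0=0 G3=(1+1>=2)=1 -> 0001
Step 2: G0=0(const) G1=G2=0 G2=G1&G2=0&0=0 G3=(0+0>=2)=0 -> 0000
Step 3: G0=0(const) G1=G2=0 G2=G1&G2=0&0=0 G3=(0+0>=2)=0 -> 0000
Fixed point reached at step 2: 0000

Answer: fixed 0000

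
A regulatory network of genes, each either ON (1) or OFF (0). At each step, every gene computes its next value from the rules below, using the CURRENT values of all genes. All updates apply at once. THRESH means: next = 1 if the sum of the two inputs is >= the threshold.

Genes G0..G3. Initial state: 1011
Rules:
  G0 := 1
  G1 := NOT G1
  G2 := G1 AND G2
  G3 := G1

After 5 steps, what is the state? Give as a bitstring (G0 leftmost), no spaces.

Step 1: G0=1(const) G1=NOT G1=NOT 0=1 G2=G1&G2=0&1=0 G3=G1=0 -> 1100
Step 2: G0=1(const) G1=NOT G1=NOT 1=0 G2=G1&G2=1&0=0 G3=G1=1 -> 1001
Step 3: G0=1(const) G1=NOT G1=NOT 0=1 G2=G1&G2=0&0=0 G3=G1=0 -> 1100
Step 4: G0=1(const) G1=NOT G1=NOT 1=0 G2=G1&G2=1&0=0 G3=G1=1 -> 1001
Step 5: G0=1(const) G1=NOT G1=NOT 0=1 G2=G1&G2=0&0=0 G3=G1=0 -> 1100

1100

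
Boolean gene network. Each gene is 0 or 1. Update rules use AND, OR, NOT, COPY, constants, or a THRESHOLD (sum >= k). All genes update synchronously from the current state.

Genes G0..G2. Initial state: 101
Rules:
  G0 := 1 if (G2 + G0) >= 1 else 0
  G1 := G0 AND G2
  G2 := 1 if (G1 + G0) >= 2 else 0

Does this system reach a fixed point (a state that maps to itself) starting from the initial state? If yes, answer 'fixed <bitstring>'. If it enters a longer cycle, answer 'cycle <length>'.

Answer: cycle 2

Derivation:
Step 0: 101
Step 1: G0=(1+1>=1)=1 G1=G0&G2=1&1=1 G2=(0+1>=2)=0 -> 110
Step 2: G0=(0+1>=1)=1 G1=G0&G2=1&0=0 G2=(1+1>=2)=1 -> 101
Cycle of length 2 starting at step 0 -> no fixed point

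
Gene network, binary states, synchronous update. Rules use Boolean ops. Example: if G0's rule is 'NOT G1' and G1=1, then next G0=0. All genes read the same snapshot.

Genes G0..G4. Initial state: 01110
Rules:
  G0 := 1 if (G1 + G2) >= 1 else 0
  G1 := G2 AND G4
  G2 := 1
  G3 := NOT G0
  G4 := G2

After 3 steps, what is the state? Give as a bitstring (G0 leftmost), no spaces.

Step 1: G0=(1+1>=1)=1 G1=G2&G4=1&0=0 G2=1(const) G3=NOT G0=NOT 0=1 G4=G2=1 -> 10111
Step 2: G0=(0+1>=1)=1 G1=G2&G4=1&1=1 G2=1(const) G3=NOT G0=NOT 1=0 G4=G2=1 -> 11101
Step 3: G0=(1+1>=1)=1 G1=G2&G4=1&1=1 G2=1(const) G3=NOT G0=NOT 1=0 G4=G2=1 -> 11101

11101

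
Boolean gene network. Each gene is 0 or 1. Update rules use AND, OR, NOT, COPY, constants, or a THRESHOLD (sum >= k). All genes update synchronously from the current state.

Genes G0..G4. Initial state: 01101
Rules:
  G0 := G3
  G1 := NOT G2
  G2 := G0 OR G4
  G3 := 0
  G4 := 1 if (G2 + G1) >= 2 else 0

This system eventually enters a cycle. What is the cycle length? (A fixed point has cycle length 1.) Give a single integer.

Step 0: 01101
Step 1: G0=G3=0 G1=NOT G2=NOT 1=0 G2=G0|G4=0|1=1 G3=0(const) G4=(1+1>=2)=1 -> 00101
Step 2: G0=G3=0 G1=NOT G2=NOT 1=0 G2=G0|G4=0|1=1 G3=0(const) G4=(1+0>=2)=0 -> 00100
Step 3: G0=G3=0 G1=NOT G2=NOT 1=0 G2=G0|G4=0|0=0 G3=0(const) G4=(1+0>=2)=0 -> 00000
Step 4: G0=G3=0 G1=NOT G2=NOT 0=1 G2=G0|G4=0|0=0 G3=0(const) G4=(0+0>=2)=0 -> 01000
Step 5: G0=G3=0 G1=NOT G2=NOT 0=1 G2=G0|G4=0|0=0 G3=0(const) G4=(0+1>=2)=0 -> 01000
State from step 5 equals state from step 4 -> cycle length 1

Answer: 1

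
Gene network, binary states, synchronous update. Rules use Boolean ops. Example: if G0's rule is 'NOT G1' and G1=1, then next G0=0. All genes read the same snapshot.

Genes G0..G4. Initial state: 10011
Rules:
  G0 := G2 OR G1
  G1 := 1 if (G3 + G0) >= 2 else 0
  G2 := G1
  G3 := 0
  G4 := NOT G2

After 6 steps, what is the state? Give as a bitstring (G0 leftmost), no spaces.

Step 1: G0=G2|G1=0|0=0 G1=(1+1>=2)=1 G2=G1=0 G3=0(const) G4=NOT G2=NOT 0=1 -> 01001
Step 2: G0=G2|G1=0|1=1 G1=(0+0>=2)=0 G2=G1=1 G3=0(const) G4=NOT G2=NOT 0=1 -> 10101
Step 3: G0=G2|G1=1|0=1 G1=(0+1>=2)=0 G2=G1=0 G3=0(const) G4=NOT G2=NOT 1=0 -> 10000
Step 4: G0=G2|G1=0|0=0 G1=(0+1>=2)=0 G2=G1=0 G3=0(const) G4=NOT G2=NOT 0=1 -> 00001
Step 5: G0=G2|G1=0|0=0 G1=(0+0>=2)=0 G2=G1=0 G3=0(const) G4=NOT G2=NOT 0=1 -> 00001
Step 6: G0=G2|G1=0|0=0 G1=(0+0>=2)=0 G2=G1=0 G3=0(const) G4=NOT G2=NOT 0=1 -> 00001

00001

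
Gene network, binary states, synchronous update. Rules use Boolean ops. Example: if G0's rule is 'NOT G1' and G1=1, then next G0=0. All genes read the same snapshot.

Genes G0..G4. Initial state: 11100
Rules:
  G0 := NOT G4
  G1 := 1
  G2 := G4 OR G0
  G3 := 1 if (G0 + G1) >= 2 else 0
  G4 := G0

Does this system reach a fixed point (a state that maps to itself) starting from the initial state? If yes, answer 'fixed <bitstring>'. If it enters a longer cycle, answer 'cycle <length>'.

Answer: cycle 4

Derivation:
Step 0: 11100
Step 1: G0=NOT G4=NOT 0=1 G1=1(const) G2=G4|G0=0|1=1 G3=(1+1>=2)=1 G4=G0=1 -> 11111
Step 2: G0=NOT G4=NOT 1=0 G1=1(const) G2=G4|G0=1|1=1 G3=(1+1>=2)=1 G4=G0=1 -> 01111
Step 3: G0=NOT G4=NOT 1=0 G1=1(const) G2=G4|G0=1|0=1 G3=(0+1>=2)=0 G4=G0=0 -> 01100
Step 4: G0=NOT G4=NOT 0=1 G1=1(const) G2=G4|G0=0|0=0 G3=(0+1>=2)=0 G4=G0=0 -> 11000
Step 5: G0=NOT G4=NOT 0=1 G1=1(const) G2=G4|G0=0|1=1 G3=(1+1>=2)=1 G4=G0=1 -> 11111
Cycle of length 4 starting at step 1 -> no fixed point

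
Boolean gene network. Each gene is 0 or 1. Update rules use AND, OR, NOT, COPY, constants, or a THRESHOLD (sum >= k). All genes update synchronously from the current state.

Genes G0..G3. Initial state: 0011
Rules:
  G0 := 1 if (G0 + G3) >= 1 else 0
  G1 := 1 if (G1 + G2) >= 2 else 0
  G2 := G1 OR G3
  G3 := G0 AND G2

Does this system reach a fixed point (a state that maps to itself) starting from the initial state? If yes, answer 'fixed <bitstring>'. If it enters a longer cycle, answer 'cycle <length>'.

Step 0: 0011
Step 1: G0=(0+1>=1)=1 G1=(0+1>=2)=0 G2=G1|G3=0|1=1 G3=G0&G2=0&1=0 -> 1010
Step 2: G0=(1+0>=1)=1 G1=(0+1>=2)=0 G2=G1|G3=0|0=0 G3=G0&G2=1&1=1 -> 1001
Step 3: G0=(1+1>=1)=1 G1=(0+0>=2)=0 G2=G1|G3=0|1=1 G3=G0&G2=1&0=0 -> 1010
Cycle of length 2 starting at step 1 -> no fixed point

Answer: cycle 2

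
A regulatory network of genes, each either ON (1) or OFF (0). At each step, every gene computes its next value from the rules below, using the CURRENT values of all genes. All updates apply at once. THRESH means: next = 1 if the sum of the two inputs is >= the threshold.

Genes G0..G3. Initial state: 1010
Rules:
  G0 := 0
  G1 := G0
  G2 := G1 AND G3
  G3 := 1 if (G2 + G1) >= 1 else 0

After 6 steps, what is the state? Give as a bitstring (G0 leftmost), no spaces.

Step 1: G0=0(const) G1=G0=1 G2=G1&G3=0&0=0 G3=(1+0>=1)=1 -> 0101
Step 2: G0=0(const) G1=G0=0 G2=G1&G3=1&1=1 G3=(0+1>=1)=1 -> 0011
Step 3: G0=0(const) G1=G0=0 G2=G1&G3=0&1=0 G3=(1+0>=1)=1 -> 0001
Step 4: G0=0(const) G1=G0=0 G2=G1&G3=0&1=0 G3=(0+0>=1)=0 -> 0000
Step 5: G0=0(const) G1=G0=0 G2=G1&G3=0&0=0 G3=(0+0>=1)=0 -> 0000
Step 6: G0=0(const) G1=G0=0 G2=G1&G3=0&0=0 G3=(0+0>=1)=0 -> 0000

0000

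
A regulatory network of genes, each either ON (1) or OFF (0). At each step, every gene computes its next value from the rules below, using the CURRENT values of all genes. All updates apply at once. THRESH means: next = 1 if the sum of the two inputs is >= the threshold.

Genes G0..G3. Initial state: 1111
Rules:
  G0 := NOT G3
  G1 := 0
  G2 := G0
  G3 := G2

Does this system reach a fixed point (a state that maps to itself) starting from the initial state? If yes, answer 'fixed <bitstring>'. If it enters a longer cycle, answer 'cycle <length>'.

Answer: cycle 6

Derivation:
Step 0: 1111
Step 1: G0=NOT G3=NOT 1=0 G1=0(const) G2=G0=1 G3=G2=1 -> 0011
Step 2: G0=NOT G3=NOT 1=0 G1=0(const) G2=G0=0 G3=G2=1 -> 0001
Step 3: G0=NOT G3=NOT 1=0 G1=0(const) G2=G0=0 G3=G2=0 -> 0000
Step 4: G0=NOT G3=NOT 0=1 G1=0(const) G2=G0=0 G3=G2=0 -> 1000
Step 5: G0=NOT G3=NOT 0=1 G1=0(const) G2=G0=1 G3=G2=0 -> 1010
Step 6: G0=NOT G3=NOT 0=1 G1=0(const) G2=G0=1 G3=G2=1 -> 1011
Step 7: G0=NOT G3=NOT 1=0 G1=0(const) G2=G0=1 G3=G2=1 -> 0011
Cycle of length 6 starting at step 1 -> no fixed point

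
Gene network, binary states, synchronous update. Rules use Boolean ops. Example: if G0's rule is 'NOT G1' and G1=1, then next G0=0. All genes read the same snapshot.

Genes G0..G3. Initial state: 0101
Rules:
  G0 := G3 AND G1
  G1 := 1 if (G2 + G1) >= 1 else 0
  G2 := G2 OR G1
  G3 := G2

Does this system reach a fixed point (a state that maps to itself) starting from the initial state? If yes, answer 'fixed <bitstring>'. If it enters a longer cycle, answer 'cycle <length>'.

Answer: fixed 1111

Derivation:
Step 0: 0101
Step 1: G0=G3&G1=1&1=1 G1=(0+1>=1)=1 G2=G2|G1=0|1=1 G3=G2=0 -> 1110
Step 2: G0=G3&G1=0&1=0 G1=(1+1>=1)=1 G2=G2|G1=1|1=1 G3=G2=1 -> 0111
Step 3: G0=G3&G1=1&1=1 G1=(1+1>=1)=1 G2=G2|G1=1|1=1 G3=G2=1 -> 1111
Step 4: G0=G3&G1=1&1=1 G1=(1+1>=1)=1 G2=G2|G1=1|1=1 G3=G2=1 -> 1111
Fixed point reached at step 3: 1111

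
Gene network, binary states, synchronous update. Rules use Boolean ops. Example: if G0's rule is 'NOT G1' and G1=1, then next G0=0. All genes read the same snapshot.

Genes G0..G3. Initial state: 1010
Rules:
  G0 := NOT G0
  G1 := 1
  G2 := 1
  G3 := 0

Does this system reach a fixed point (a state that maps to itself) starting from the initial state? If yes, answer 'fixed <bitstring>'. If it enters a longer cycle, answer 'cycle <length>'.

Step 0: 1010
Step 1: G0=NOT G0=NOT 1=0 G1=1(const) G2=1(const) G3=0(const) -> 0110
Step 2: G0=NOT G0=NOT 0=1 G1=1(const) G2=1(const) G3=0(const) -> 1110
Step 3: G0=NOT G0=NOT 1=0 G1=1(const) G2=1(const) G3=0(const) -> 0110
Cycle of length 2 starting at step 1 -> no fixed point

Answer: cycle 2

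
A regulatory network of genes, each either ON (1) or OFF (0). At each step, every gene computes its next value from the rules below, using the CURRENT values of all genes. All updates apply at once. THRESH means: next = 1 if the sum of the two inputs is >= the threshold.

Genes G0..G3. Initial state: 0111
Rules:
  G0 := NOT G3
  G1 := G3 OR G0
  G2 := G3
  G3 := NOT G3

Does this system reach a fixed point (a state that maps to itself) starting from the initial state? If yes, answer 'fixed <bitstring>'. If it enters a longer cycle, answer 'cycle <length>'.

Step 0: 0111
Step 1: G0=NOT G3=NOT 1=0 G1=G3|G0=1|0=1 G2=G3=1 G3=NOT G3=NOT 1=0 -> 0110
Step 2: G0=NOT G3=NOT 0=1 G1=G3|G0=0|0=0 G2=G3=0 G3=NOT G3=NOT 0=1 -> 1001
Step 3: G0=NOT G3=NOT 1=0 G1=G3|G0=1|1=1 G2=G3=1 G3=NOT G3=NOT 1=0 -> 0110
Cycle of length 2 starting at step 1 -> no fixed point

Answer: cycle 2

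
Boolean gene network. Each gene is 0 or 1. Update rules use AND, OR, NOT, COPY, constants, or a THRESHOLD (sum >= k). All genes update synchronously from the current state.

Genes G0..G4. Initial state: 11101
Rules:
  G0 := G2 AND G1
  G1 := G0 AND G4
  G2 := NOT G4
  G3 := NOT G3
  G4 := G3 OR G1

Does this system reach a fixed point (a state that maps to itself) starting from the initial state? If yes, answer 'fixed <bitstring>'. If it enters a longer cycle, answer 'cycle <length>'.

Answer: cycle 2

Derivation:
Step 0: 11101
Step 1: G0=G2&G1=1&1=1 G1=G0&G4=1&1=1 G2=NOT G4=NOT 1=0 G3=NOT G3=NOT 0=1 G4=G3|G1=0|1=1 -> 11011
Step 2: G0=G2&G1=0&1=0 G1=G0&G4=1&1=1 G2=NOT G4=NOT 1=0 G3=NOT G3=NOT 1=0 G4=G3|G1=1|1=1 -> 01001
Step 3: G0=G2&G1=0&1=0 G1=G0&G4=0&1=0 G2=NOT G4=NOT 1=0 G3=NOT G3=NOT 0=1 G4=G3|G1=0|1=1 -> 00011
Step 4: G0=G2&G1=0&0=0 G1=G0&G4=0&1=0 G2=NOT G4=NOT 1=0 G3=NOT G3=NOT 1=0 G4=G3|G1=1|0=1 -> 00001
Step 5: G0=G2&G1=0&0=0 G1=G0&G4=0&1=0 G2=NOT G4=NOT 1=0 G3=NOT G3=NOT 0=1 G4=G3|G1=0|0=0 -> 00010
Step 6: G0=G2&G1=0&0=0 G1=G0&G4=0&0=0 G2=NOT G4=NOT 0=1 G3=NOT G3=NOT 1=0 G4=G3|G1=1|0=1 -> 00101
Step 7: G0=G2&G1=1&0=0 G1=G0&G4=0&1=0 G2=NOT G4=NOT 1=0 G3=NOT G3=NOT 0=1 G4=G3|G1=0|0=0 -> 00010
Cycle of length 2 starting at step 5 -> no fixed point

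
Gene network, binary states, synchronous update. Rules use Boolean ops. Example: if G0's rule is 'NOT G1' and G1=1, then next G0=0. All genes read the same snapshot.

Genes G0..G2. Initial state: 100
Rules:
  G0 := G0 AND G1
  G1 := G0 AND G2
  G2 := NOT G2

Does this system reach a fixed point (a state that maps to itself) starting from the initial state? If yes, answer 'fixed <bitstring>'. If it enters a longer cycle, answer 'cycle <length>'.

Step 0: 100
Step 1: G0=G0&G1=1&0=0 G1=G0&G2=1&0=0 G2=NOT G2=NOT 0=1 -> 001
Step 2: G0=G0&G1=0&0=0 G1=G0&G2=0&1=0 G2=NOT G2=NOT 1=0 -> 000
Step 3: G0=G0&G1=0&0=0 G1=G0&G2=0&0=0 G2=NOT G2=NOT 0=1 -> 001
Cycle of length 2 starting at step 1 -> no fixed point

Answer: cycle 2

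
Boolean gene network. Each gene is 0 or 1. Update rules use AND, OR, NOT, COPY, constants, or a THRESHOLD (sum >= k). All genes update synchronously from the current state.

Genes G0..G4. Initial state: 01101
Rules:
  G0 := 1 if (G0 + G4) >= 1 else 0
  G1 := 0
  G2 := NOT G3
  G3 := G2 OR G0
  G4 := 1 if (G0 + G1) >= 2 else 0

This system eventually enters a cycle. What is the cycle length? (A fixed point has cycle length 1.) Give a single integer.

Answer: 1

Derivation:
Step 0: 01101
Step 1: G0=(0+1>=1)=1 G1=0(const) G2=NOT G3=NOT 0=1 G3=G2|G0=1|0=1 G4=(0+1>=2)=0 -> 10110
Step 2: G0=(1+0>=1)=1 G1=0(const) G2=NOT G3=NOT 1=0 G3=G2|G0=1|1=1 G4=(1+0>=2)=0 -> 10010
Step 3: G0=(1+0>=1)=1 G1=0(const) G2=NOT G3=NOT 1=0 G3=G2|G0=0|1=1 G4=(1+0>=2)=0 -> 10010
State from step 3 equals state from step 2 -> cycle length 1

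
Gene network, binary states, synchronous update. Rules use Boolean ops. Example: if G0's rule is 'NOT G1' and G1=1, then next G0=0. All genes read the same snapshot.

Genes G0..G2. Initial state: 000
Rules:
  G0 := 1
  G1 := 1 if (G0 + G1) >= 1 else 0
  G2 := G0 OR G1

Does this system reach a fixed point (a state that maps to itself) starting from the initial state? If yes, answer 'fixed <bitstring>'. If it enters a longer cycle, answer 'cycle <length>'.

Answer: fixed 111

Derivation:
Step 0: 000
Step 1: G0=1(const) G1=(0+0>=1)=0 G2=G0|G1=0|0=0 -> 100
Step 2: G0=1(const) G1=(1+0>=1)=1 G2=G0|G1=1|0=1 -> 111
Step 3: G0=1(const) G1=(1+1>=1)=1 G2=G0|G1=1|1=1 -> 111
Fixed point reached at step 2: 111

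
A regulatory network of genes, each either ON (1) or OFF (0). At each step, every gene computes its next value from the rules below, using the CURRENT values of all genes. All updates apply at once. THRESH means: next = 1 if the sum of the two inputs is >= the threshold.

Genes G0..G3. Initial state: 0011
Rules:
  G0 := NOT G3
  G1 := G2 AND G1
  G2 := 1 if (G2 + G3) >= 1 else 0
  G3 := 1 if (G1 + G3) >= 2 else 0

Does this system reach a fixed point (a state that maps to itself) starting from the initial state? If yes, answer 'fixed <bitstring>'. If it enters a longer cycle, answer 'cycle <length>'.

Step 0: 0011
Step 1: G0=NOT G3=NOT 1=0 G1=G2&G1=1&0=0 G2=(1+1>=1)=1 G3=(0+1>=2)=0 -> 0010
Step 2: G0=NOT G3=NOT 0=1 G1=G2&G1=1&0=0 G2=(1+0>=1)=1 G3=(0+0>=2)=0 -> 1010
Step 3: G0=NOT G3=NOT 0=1 G1=G2&G1=1&0=0 G2=(1+0>=1)=1 G3=(0+0>=2)=0 -> 1010
Fixed point reached at step 2: 1010

Answer: fixed 1010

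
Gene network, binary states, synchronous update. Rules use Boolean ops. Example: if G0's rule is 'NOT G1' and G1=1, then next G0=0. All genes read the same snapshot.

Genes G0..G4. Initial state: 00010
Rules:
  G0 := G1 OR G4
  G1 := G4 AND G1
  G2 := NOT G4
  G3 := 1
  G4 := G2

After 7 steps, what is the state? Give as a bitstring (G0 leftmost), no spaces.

Step 1: G0=G1|G4=0|0=0 G1=G4&G1=0&0=0 G2=NOT G4=NOT 0=1 G3=1(const) G4=G2=0 -> 00110
Step 2: G0=G1|G4=0|0=0 G1=G4&G1=0&0=0 G2=NOT G4=NOT 0=1 G3=1(const) G4=G2=1 -> 00111
Step 3: G0=G1|G4=0|1=1 G1=G4&G1=1&0=0 G2=NOT G4=NOT 1=0 G3=1(const) G4=G2=1 -> 10011
Step 4: G0=G1|G4=0|1=1 G1=G4&G1=1&0=0 G2=NOT G4=NOT 1=0 G3=1(const) G4=G2=0 -> 10010
Step 5: G0=G1|G4=0|0=0 G1=G4&G1=0&0=0 G2=NOT G4=NOT 0=1 G3=1(const) G4=G2=0 -> 00110
Step 6: G0=G1|G4=0|0=0 G1=G4&G1=0&0=0 G2=NOT G4=NOT 0=1 G3=1(const) G4=G2=1 -> 00111
Step 7: G0=G1|G4=0|1=1 G1=G4&G1=1&0=0 G2=NOT G4=NOT 1=0 G3=1(const) G4=G2=1 -> 10011

10011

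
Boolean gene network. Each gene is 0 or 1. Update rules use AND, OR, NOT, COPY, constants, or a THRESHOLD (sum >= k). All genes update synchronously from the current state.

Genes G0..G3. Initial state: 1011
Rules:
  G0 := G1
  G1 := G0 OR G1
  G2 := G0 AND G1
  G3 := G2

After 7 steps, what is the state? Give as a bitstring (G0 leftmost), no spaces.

Step 1: G0=G1=0 G1=G0|G1=1|0=1 G2=G0&G1=1&0=0 G3=G2=1 -> 0101
Step 2: G0=G1=1 G1=G0|G1=0|1=1 G2=G0&G1=0&1=0 G3=G2=0 -> 1100
Step 3: G0=G1=1 G1=G0|G1=1|1=1 G2=G0&G1=1&1=1 G3=G2=0 -> 1110
Step 4: G0=G1=1 G1=G0|G1=1|1=1 G2=G0&G1=1&1=1 G3=G2=1 -> 1111
Step 5: G0=G1=1 G1=G0|G1=1|1=1 G2=G0&G1=1&1=1 G3=G2=1 -> 1111
Step 6: G0=G1=1 G1=G0|G1=1|1=1 G2=G0&G1=1&1=1 G3=G2=1 -> 1111
Step 7: G0=G1=1 G1=G0|G1=1|1=1 G2=G0&G1=1&1=1 G3=G2=1 -> 1111

1111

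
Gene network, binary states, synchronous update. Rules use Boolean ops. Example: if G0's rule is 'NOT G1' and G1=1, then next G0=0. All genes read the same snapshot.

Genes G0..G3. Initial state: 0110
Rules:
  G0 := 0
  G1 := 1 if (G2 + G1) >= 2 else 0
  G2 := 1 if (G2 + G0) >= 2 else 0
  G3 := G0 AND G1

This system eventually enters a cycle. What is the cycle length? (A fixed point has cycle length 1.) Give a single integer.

Answer: 1

Derivation:
Step 0: 0110
Step 1: G0=0(const) G1=(1+1>=2)=1 G2=(1+0>=2)=0 G3=G0&G1=0&1=0 -> 0100
Step 2: G0=0(const) G1=(0+1>=2)=0 G2=(0+0>=2)=0 G3=G0&G1=0&1=0 -> 0000
Step 3: G0=0(const) G1=(0+0>=2)=0 G2=(0+0>=2)=0 G3=G0&G1=0&0=0 -> 0000
State from step 3 equals state from step 2 -> cycle length 1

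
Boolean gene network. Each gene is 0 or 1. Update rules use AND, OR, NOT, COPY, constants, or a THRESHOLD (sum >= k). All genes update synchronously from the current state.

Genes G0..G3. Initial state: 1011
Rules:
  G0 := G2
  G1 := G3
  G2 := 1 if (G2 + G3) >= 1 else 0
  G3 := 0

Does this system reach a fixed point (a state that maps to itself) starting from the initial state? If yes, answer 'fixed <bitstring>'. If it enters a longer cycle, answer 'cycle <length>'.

Step 0: 1011
Step 1: G0=G2=1 G1=G3=1 G2=(1+1>=1)=1 G3=0(const) -> 1110
Step 2: G0=G2=1 G1=G3=0 G2=(1+0>=1)=1 G3=0(const) -> 1010
Step 3: G0=G2=1 G1=G3=0 G2=(1+0>=1)=1 G3=0(const) -> 1010
Fixed point reached at step 2: 1010

Answer: fixed 1010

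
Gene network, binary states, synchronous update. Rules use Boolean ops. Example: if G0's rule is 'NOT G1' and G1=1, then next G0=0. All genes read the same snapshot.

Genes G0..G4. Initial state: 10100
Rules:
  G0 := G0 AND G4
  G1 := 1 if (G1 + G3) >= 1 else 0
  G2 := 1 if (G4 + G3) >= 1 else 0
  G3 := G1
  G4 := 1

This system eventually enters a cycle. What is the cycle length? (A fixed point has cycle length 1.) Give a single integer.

Step 0: 10100
Step 1: G0=G0&G4=1&0=0 G1=(0+0>=1)=0 G2=(0+0>=1)=0 G3=G1=0 G4=1(const) -> 00001
Step 2: G0=G0&G4=0&1=0 G1=(0+0>=1)=0 G2=(1+0>=1)=1 G3=G1=0 G4=1(const) -> 00101
Step 3: G0=G0&G4=0&1=0 G1=(0+0>=1)=0 G2=(1+0>=1)=1 G3=G1=0 G4=1(const) -> 00101
State from step 3 equals state from step 2 -> cycle length 1

Answer: 1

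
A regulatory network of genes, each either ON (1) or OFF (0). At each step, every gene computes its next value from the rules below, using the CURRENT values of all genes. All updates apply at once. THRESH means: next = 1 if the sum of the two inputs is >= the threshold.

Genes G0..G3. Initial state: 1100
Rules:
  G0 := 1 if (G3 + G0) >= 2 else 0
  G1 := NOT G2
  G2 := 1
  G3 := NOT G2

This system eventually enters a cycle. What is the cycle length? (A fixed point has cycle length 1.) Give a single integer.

Answer: 1

Derivation:
Step 0: 1100
Step 1: G0=(0+1>=2)=0 G1=NOT G2=NOT 0=1 G2=1(const) G3=NOT G2=NOT 0=1 -> 0111
Step 2: G0=(1+0>=2)=0 G1=NOT G2=NOT 1=0 G2=1(const) G3=NOT G2=NOT 1=0 -> 0010
Step 3: G0=(0+0>=2)=0 G1=NOT G2=NOT 1=0 G2=1(const) G3=NOT G2=NOT 1=0 -> 0010
State from step 3 equals state from step 2 -> cycle length 1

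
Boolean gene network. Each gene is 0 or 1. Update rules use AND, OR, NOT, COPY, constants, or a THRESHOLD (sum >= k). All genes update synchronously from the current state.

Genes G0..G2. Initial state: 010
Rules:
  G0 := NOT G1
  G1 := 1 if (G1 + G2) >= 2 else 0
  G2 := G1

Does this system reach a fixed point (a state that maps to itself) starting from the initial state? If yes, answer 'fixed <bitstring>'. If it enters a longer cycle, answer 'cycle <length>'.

Answer: fixed 100

Derivation:
Step 0: 010
Step 1: G0=NOT G1=NOT 1=0 G1=(1+0>=2)=0 G2=G1=1 -> 001
Step 2: G0=NOT G1=NOT 0=1 G1=(0+1>=2)=0 G2=G1=0 -> 100
Step 3: G0=NOT G1=NOT 0=1 G1=(0+0>=2)=0 G2=G1=0 -> 100
Fixed point reached at step 2: 100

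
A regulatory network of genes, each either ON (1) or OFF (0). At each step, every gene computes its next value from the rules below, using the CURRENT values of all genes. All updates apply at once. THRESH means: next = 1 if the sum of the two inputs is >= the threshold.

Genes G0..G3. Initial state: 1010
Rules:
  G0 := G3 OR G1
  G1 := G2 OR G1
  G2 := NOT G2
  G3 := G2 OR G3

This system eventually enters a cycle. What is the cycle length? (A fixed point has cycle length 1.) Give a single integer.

Answer: 2

Derivation:
Step 0: 1010
Step 1: G0=G3|G1=0|0=0 G1=G2|G1=1|0=1 G2=NOT G2=NOT 1=0 G3=G2|G3=1|0=1 -> 0101
Step 2: G0=G3|G1=1|1=1 G1=G2|G1=0|1=1 G2=NOT G2=NOT 0=1 G3=G2|G3=0|1=1 -> 1111
Step 3: G0=G3|G1=1|1=1 G1=G2|G1=1|1=1 G2=NOT G2=NOT 1=0 G3=G2|G3=1|1=1 -> 1101
Step 4: G0=G3|G1=1|1=1 G1=G2|G1=0|1=1 G2=NOT G2=NOT 0=1 G3=G2|G3=0|1=1 -> 1111
State from step 4 equals state from step 2 -> cycle length 2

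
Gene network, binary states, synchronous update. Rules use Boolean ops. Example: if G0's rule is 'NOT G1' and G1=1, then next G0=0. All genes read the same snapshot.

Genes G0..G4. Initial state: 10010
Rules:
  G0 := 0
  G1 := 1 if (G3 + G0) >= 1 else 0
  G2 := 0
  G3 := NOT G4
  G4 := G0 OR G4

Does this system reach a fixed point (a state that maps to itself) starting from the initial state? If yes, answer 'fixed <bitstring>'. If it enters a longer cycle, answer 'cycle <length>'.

Step 0: 10010
Step 1: G0=0(const) G1=(1+1>=1)=1 G2=0(const) G3=NOT G4=NOT 0=1 G4=G0|G4=1|0=1 -> 01011
Step 2: G0=0(const) G1=(1+0>=1)=1 G2=0(const) G3=NOT G4=NOT 1=0 G4=G0|G4=0|1=1 -> 01001
Step 3: G0=0(const) G1=(0+0>=1)=0 G2=0(const) G3=NOT G4=NOT 1=0 G4=G0|G4=0|1=1 -> 00001
Step 4: G0=0(const) G1=(0+0>=1)=0 G2=0(const) G3=NOT G4=NOT 1=0 G4=G0|G4=0|1=1 -> 00001
Fixed point reached at step 3: 00001

Answer: fixed 00001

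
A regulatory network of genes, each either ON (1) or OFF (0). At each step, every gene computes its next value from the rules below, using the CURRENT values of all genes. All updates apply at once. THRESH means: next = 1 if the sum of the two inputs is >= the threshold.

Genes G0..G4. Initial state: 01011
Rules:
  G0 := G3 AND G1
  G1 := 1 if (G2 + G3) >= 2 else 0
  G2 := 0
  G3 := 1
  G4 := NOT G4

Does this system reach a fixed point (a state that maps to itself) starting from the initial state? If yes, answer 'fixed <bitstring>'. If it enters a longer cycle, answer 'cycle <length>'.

Step 0: 01011
Step 1: G0=G3&G1=1&1=1 G1=(0+1>=2)=0 G2=0(const) G3=1(const) G4=NOT G4=NOT 1=0 -> 10010
Step 2: G0=G3&G1=1&0=0 G1=(0+1>=2)=0 G2=0(const) G3=1(const) G4=NOT G4=NOT 0=1 -> 00011
Step 3: G0=G3&G1=1&0=0 G1=(0+1>=2)=0 G2=0(const) G3=1(const) G4=NOT G4=NOT 1=0 -> 00010
Step 4: G0=G3&G1=1&0=0 G1=(0+1>=2)=0 G2=0(const) G3=1(const) G4=NOT G4=NOT 0=1 -> 00011
Cycle of length 2 starting at step 2 -> no fixed point

Answer: cycle 2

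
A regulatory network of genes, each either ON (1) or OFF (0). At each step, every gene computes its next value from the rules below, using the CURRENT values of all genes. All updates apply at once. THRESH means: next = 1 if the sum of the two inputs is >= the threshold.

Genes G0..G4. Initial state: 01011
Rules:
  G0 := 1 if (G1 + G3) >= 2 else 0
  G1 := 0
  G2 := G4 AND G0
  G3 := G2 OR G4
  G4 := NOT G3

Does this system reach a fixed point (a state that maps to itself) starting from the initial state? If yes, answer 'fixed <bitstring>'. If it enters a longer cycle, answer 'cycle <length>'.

Answer: cycle 4

Derivation:
Step 0: 01011
Step 1: G0=(1+1>=2)=1 G1=0(const) G2=G4&G0=1&0=0 G3=G2|G4=0|1=1 G4=NOT G3=NOT 1=0 -> 10010
Step 2: G0=(0+1>=2)=0 G1=0(const) G2=G4&G0=0&1=0 G3=G2|G4=0|0=0 G4=NOT G3=NOT 1=0 -> 00000
Step 3: G0=(0+0>=2)=0 G1=0(const) G2=G4&G0=0&0=0 G3=G2|G4=0|0=0 G4=NOT G3=NOT 0=1 -> 00001
Step 4: G0=(0+0>=2)=0 G1=0(const) G2=G4&G0=1&0=0 G3=G2|G4=0|1=1 G4=NOT G3=NOT 0=1 -> 00011
Step 5: G0=(0+1>=2)=0 G1=0(const) G2=G4&G0=1&0=0 G3=G2|G4=0|1=1 G4=NOT G3=NOT 1=0 -> 00010
Step 6: G0=(0+1>=2)=0 G1=0(const) G2=G4&G0=0&0=0 G3=G2|G4=0|0=0 G4=NOT G3=NOT 1=0 -> 00000
Cycle of length 4 starting at step 2 -> no fixed point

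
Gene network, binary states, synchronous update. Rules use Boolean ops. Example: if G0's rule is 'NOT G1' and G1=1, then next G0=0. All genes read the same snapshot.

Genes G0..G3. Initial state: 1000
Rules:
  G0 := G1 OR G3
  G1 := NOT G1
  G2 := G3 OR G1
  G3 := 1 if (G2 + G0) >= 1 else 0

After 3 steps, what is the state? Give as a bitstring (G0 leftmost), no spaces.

Step 1: G0=G1|G3=0|0=0 G1=NOT G1=NOT 0=1 G2=G3|G1=0|0=0 G3=(0+1>=1)=1 -> 0101
Step 2: G0=G1|G3=1|1=1 G1=NOT G1=NOT 1=0 G2=G3|G1=1|1=1 G3=(0+0>=1)=0 -> 1010
Step 3: G0=G1|G3=0|0=0 G1=NOT G1=NOT 0=1 G2=G3|G1=0|0=0 G3=(1+1>=1)=1 -> 0101

0101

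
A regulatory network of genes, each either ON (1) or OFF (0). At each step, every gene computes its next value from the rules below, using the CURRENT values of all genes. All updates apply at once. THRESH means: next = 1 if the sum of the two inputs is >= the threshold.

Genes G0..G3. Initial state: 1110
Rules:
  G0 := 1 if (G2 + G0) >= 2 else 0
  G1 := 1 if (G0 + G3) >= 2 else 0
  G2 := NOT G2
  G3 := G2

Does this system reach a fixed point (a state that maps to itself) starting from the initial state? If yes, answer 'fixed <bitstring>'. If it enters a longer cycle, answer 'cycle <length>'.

Step 0: 1110
Step 1: G0=(1+1>=2)=1 G1=(1+0>=2)=0 G2=NOT G2=NOT 1=0 G3=G2=1 -> 1001
Step 2: G0=(0+1>=2)=0 G1=(1+1>=2)=1 G2=NOT G2=NOT 0=1 G3=G2=0 -> 0110
Step 3: G0=(1+0>=2)=0 G1=(0+0>=2)=0 G2=NOT G2=NOT 1=0 G3=G2=1 -> 0001
Step 4: G0=(0+0>=2)=0 G1=(0+1>=2)=0 G2=NOT G2=NOT 0=1 G3=G2=0 -> 0010
Step 5: G0=(1+0>=2)=0 G1=(0+0>=2)=0 G2=NOT G2=NOT 1=0 G3=G2=1 -> 0001
Cycle of length 2 starting at step 3 -> no fixed point

Answer: cycle 2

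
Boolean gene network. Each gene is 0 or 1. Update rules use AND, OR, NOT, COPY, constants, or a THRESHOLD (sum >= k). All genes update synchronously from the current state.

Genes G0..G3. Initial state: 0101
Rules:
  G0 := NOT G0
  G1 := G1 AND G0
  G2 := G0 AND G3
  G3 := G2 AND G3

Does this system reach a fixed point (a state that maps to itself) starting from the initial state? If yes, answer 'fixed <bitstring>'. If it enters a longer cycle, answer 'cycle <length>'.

Step 0: 0101
Step 1: G0=NOT G0=NOT 0=1 G1=G1&G0=1&0=0 G2=G0&G3=0&1=0 G3=G2&G3=0&1=0 -> 1000
Step 2: G0=NOT G0=NOT 1=0 G1=G1&G0=0&1=0 G2=G0&G3=1&0=0 G3=G2&G3=0&0=0 -> 0000
Step 3: G0=NOT G0=NOT 0=1 G1=G1&G0=0&0=0 G2=G0&G3=0&0=0 G3=G2&G3=0&0=0 -> 1000
Cycle of length 2 starting at step 1 -> no fixed point

Answer: cycle 2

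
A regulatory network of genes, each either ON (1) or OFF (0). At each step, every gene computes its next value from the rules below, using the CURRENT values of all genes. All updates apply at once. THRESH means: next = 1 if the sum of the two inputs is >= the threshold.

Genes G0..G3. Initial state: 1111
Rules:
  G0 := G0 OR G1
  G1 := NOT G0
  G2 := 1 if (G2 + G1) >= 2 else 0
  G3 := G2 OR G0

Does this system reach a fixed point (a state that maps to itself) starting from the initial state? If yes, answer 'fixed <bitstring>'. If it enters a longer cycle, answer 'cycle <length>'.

Answer: fixed 1001

Derivation:
Step 0: 1111
Step 1: G0=G0|G1=1|1=1 G1=NOT G0=NOT 1=0 G2=(1+1>=2)=1 G3=G2|G0=1|1=1 -> 1011
Step 2: G0=G0|G1=1|0=1 G1=NOT G0=NOT 1=0 G2=(1+0>=2)=0 G3=G2|G0=1|1=1 -> 1001
Step 3: G0=G0|G1=1|0=1 G1=NOT G0=NOT 1=0 G2=(0+0>=2)=0 G3=G2|G0=0|1=1 -> 1001
Fixed point reached at step 2: 1001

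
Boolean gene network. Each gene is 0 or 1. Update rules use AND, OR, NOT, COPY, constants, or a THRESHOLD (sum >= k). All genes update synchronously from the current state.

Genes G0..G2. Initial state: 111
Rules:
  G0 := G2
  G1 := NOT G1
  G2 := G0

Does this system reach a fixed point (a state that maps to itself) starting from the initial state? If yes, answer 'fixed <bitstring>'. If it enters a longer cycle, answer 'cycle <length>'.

Answer: cycle 2

Derivation:
Step 0: 111
Step 1: G0=G2=1 G1=NOT G1=NOT 1=0 G2=G0=1 -> 101
Step 2: G0=G2=1 G1=NOT G1=NOT 0=1 G2=G0=1 -> 111
Cycle of length 2 starting at step 0 -> no fixed point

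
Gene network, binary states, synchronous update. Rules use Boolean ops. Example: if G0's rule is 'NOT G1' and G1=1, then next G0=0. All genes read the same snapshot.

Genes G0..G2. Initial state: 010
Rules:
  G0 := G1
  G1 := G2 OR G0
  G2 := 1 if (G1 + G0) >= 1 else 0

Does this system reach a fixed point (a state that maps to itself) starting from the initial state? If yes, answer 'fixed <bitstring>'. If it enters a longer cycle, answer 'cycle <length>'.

Answer: fixed 111

Derivation:
Step 0: 010
Step 1: G0=G1=1 G1=G2|G0=0|0=0 G2=(1+0>=1)=1 -> 101
Step 2: G0=G1=0 G1=G2|G0=1|1=1 G2=(0+1>=1)=1 -> 011
Step 3: G0=G1=1 G1=G2|G0=1|0=1 G2=(1+0>=1)=1 -> 111
Step 4: G0=G1=1 G1=G2|G0=1|1=1 G2=(1+1>=1)=1 -> 111
Fixed point reached at step 3: 111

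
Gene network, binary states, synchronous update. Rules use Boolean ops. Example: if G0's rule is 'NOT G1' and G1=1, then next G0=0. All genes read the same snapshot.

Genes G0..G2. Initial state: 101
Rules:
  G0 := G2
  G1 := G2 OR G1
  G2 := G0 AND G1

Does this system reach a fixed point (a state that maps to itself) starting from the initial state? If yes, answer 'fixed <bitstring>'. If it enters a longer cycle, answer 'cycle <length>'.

Step 0: 101
Step 1: G0=G2=1 G1=G2|G1=1|0=1 G2=G0&G1=1&0=0 -> 110
Step 2: G0=G2=0 G1=G2|G1=0|1=1 G2=G0&G1=1&1=1 -> 011
Step 3: G0=G2=1 G1=G2|G1=1|1=1 G2=G0&G1=0&1=0 -> 110
Cycle of length 2 starting at step 1 -> no fixed point

Answer: cycle 2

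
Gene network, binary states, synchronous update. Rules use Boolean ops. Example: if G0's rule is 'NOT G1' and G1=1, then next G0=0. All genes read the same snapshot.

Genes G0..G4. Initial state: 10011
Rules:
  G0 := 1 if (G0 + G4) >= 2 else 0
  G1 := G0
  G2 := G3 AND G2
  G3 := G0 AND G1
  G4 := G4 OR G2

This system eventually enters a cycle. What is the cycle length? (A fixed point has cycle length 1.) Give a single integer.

Answer: 1

Derivation:
Step 0: 10011
Step 1: G0=(1+1>=2)=1 G1=G0=1 G2=G3&G2=1&0=0 G3=G0&G1=1&0=0 G4=G4|G2=1|0=1 -> 11001
Step 2: G0=(1+1>=2)=1 G1=G0=1 G2=G3&G2=0&0=0 G3=G0&G1=1&1=1 G4=G4|G2=1|0=1 -> 11011
Step 3: G0=(1+1>=2)=1 G1=G0=1 G2=G3&G2=1&0=0 G3=G0&G1=1&1=1 G4=G4|G2=1|0=1 -> 11011
State from step 3 equals state from step 2 -> cycle length 1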